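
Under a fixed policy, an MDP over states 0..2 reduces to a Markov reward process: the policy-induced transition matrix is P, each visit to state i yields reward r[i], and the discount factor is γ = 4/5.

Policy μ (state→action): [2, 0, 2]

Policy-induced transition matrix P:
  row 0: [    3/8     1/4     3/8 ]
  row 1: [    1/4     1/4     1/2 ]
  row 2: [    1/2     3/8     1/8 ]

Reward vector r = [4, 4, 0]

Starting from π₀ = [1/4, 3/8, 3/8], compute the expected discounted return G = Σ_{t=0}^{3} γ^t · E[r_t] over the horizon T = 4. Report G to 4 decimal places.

G = 7.7395

t=0: π = [0.2500, 0.3750, 0.3750], E[r] = 2.5000, γ^t·E[r] = 2.500000, running G = 2.500000
t=1: π = [0.3750, 0.2969, 0.3281], E[r] = 2.6875, γ^t·E[r] = 2.150000, running G = 4.650000
t=2: π = [0.3789, 0.2910, 0.3301], E[r] = 2.6797, γ^t·E[r] = 1.715000, running G = 6.365000
t=3: π = [0.3799, 0.2913, 0.3289], E[r] = 2.6846, γ^t·E[r] = 1.374500, running G = 7.739500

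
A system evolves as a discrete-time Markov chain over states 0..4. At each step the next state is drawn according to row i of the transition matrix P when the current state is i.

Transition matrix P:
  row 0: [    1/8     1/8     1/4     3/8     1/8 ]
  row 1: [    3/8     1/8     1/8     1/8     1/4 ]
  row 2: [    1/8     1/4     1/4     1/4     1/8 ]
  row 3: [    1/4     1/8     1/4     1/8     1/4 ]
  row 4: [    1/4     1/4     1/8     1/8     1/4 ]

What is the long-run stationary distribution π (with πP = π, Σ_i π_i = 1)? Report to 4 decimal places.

π = [0.2191, 0.1751, 0.2035, 0.2052, 0.1972]

Balance equations π_j = Σ_i π_i·P[i][j]:
  π_0 = 1/8·π_0 + 3/8·π_1 + 1/8·π_2 + 1/4·π_3 + 1/4·π_4
  π_1 = 1/8·π_0 + 1/8·π_1 + 1/4·π_2 + 1/8·π_3 + 1/4·π_4
  π_2 = 1/4·π_0 + 1/8·π_1 + 1/4·π_2 + 1/4·π_3 + 1/8·π_4
  π_3 = 3/8·π_0 + 1/8·π_1 + 1/4·π_2 + 1/8·π_3 + 1/8·π_4
  normalize: π_0 + π_1 + π_2 + π_3 + π_4 = 1
Solving the linear system gives exactly π = [1011/4615, 808/4615, 939/4615, 947/4615, 14/71].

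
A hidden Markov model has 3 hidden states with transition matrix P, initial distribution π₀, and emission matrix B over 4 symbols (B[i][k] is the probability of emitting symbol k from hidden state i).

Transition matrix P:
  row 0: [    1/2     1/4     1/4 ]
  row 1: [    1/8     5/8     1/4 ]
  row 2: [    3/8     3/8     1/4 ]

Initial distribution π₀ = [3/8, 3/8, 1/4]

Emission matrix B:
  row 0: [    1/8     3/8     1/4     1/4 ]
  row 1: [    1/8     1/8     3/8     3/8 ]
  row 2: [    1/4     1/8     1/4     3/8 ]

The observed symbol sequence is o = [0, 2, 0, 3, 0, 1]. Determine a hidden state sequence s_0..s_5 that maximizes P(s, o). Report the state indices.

path = [1, 1, 1, 1, 2, 0]

t=0: δ = [4.688e-02, 4.688e-02, 6.250e-02]  (obs o_0=0)
t=1: δ = [5.859e-03, 1.099e-02, 3.906e-03]  ψ = [0, 1, 2]  (obs o_1=2)
t=2: δ = [3.662e-04, 8.583e-04, 6.866e-04]  ψ = [0, 1, 1]  (obs o_2=0)
t=3: δ = [6.437e-05, 2.012e-04, 8.047e-05]  ψ = [2, 1, 1]  (obs o_3=3)
t=4: δ = [4.023e-06, 1.572e-05, 1.257e-05]  ψ = [0, 1, 1]  (obs o_4=0)
t=5: δ = [1.768e-06, 1.228e-06, 4.911e-07]  ψ = [2, 1, 1]  (obs o_5=1)
backtrack: best end state = 0; path = [1, 1, 1, 1, 2, 0]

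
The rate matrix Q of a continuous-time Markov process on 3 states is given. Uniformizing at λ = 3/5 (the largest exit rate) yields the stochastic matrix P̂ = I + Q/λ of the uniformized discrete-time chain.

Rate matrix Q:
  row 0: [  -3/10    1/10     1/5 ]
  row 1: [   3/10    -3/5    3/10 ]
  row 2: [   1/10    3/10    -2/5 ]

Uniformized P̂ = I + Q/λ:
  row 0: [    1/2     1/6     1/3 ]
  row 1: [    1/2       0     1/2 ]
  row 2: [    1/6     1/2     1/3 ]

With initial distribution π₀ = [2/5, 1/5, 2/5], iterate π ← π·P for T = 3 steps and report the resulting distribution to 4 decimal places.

π = [0.3741, 0.2519, 0.3741]

t=0: π = [0.4000, 0.2000, 0.4000]
t=1: π = [0.3667, 0.2667, 0.3667]
t=2: π = [0.3778, 0.2444, 0.3778]
t=3: π = [0.3741, 0.2519, 0.3741]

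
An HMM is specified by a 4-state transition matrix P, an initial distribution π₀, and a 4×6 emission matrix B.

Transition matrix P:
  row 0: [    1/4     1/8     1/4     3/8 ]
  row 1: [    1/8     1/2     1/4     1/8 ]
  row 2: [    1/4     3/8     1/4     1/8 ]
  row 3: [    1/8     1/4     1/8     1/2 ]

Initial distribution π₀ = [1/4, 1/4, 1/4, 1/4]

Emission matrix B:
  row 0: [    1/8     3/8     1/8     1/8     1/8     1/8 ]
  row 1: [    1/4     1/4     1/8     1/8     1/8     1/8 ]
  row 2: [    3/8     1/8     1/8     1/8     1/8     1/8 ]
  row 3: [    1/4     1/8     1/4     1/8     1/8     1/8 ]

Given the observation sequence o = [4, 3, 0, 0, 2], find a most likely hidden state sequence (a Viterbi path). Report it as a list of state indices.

path = [3, 3, 3, 3, 3]

t=0: δ = [3.125e-02, 3.125e-02, 3.125e-02, 3.125e-02]  (obs o_0=4)
t=1: δ = [9.766e-04, 1.953e-03, 9.766e-04, 1.953e-03]  ψ = [0, 1, 0, 3]  (obs o_1=3)
t=2: δ = [3.052e-05, 2.441e-04, 1.831e-04, 2.441e-04]  ψ = [0, 1, 1, 3]  (obs o_2=0)
t=3: δ = [5.722e-06, 3.052e-05, 2.289e-05, 3.052e-05]  ψ = [2, 1, 1, 3]  (obs o_3=0)
t=4: δ = [7.153e-07, 1.907e-06, 9.537e-07, 3.815e-06]  ψ = [2, 1, 1, 3]  (obs o_4=2)
backtrack: best end state = 3; path = [3, 3, 3, 3, 3]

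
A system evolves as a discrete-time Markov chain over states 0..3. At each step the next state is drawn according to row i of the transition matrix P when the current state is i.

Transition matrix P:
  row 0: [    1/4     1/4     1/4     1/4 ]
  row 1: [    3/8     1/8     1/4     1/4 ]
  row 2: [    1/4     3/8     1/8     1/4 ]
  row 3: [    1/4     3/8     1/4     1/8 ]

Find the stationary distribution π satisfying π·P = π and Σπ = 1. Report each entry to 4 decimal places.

Balance equations π_j = Σ_i π_i·P[i][j]:
  π_0 = 1/4·π_0 + 3/8·π_1 + 1/4·π_2 + 1/4·π_3
  π_1 = 1/4·π_0 + 1/8·π_1 + 3/8·π_2 + 3/8·π_3
  π_2 = 1/4·π_0 + 1/4·π_1 + 1/8·π_2 + 1/4·π_3
  normalize: π_0 + π_1 + π_2 + π_3 = 1
Solving the linear system gives exactly π = [23/81, 22/81, 2/9, 2/9].

π = [0.2840, 0.2716, 0.2222, 0.2222]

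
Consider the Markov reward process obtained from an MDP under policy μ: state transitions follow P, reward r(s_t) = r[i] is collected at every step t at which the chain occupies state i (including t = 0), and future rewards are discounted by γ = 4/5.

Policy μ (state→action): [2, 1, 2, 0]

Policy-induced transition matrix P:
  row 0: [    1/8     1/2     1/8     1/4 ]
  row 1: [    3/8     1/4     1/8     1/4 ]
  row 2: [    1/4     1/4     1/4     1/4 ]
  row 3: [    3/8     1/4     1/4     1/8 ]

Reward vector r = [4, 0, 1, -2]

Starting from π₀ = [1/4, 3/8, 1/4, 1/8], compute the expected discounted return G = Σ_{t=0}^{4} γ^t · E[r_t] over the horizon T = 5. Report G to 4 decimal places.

G = 3.0097

t=0: π = [0.2500, 0.3750, 0.2500, 0.1250], E[r] = 1.0000, γ^t·E[r] = 1.000000, running G = 1.000000
t=1: π = [0.2813, 0.3125, 0.1719, 0.2344], E[r] = 0.8281, γ^t·E[r] = 0.662500, running G = 1.662500
t=2: π = [0.2832, 0.3203, 0.1758, 0.2207], E[r] = 0.8672, γ^t·E[r] = 0.555000, running G = 2.217500
t=3: π = [0.2822, 0.3208, 0.1746, 0.2224], E[r] = 0.8586, γ^t·E[r] = 0.439625, running G = 2.657125
t=4: π = [0.2826, 0.3206, 0.1746, 0.2222], E[r] = 0.8607, γ^t·E[r] = 0.352550, running G = 3.009675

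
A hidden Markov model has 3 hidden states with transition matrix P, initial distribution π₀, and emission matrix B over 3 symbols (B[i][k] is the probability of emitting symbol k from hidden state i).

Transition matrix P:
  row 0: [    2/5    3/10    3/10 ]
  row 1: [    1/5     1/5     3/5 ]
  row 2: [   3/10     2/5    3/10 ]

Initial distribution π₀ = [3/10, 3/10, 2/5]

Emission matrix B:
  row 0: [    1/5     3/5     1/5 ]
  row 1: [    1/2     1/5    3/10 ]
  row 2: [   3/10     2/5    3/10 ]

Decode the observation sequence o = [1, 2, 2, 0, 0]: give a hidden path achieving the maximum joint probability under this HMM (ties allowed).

path = [2, 1, 2, 1, 2]

t=0: δ = [1.800e-01, 6.000e-02, 1.600e-01]  (obs o_0=1)
t=1: δ = [1.440e-02, 1.920e-02, 1.620e-02]  ψ = [0, 2, 0]  (obs o_1=2)
t=2: δ = [1.152e-03, 1.944e-03, 3.456e-03]  ψ = [0, 2, 1]  (obs o_2=2)
t=3: δ = [2.074e-04, 6.912e-04, 3.499e-04]  ψ = [2, 2, 1]  (obs o_3=0)
t=4: δ = [2.765e-05, 6.998e-05, 1.244e-04]  ψ = [1, 2, 1]  (obs o_4=0)
backtrack: best end state = 2; path = [2, 1, 2, 1, 2]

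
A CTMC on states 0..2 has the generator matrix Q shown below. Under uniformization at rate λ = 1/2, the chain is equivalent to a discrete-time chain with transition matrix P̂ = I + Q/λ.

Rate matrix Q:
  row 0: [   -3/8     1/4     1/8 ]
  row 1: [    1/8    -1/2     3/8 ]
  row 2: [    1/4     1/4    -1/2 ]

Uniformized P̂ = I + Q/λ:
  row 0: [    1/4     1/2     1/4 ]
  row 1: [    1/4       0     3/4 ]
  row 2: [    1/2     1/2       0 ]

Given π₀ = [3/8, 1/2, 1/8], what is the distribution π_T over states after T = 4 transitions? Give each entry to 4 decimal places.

π = [0.3433, 0.3438, 0.3130]

t=0: π = [0.3750, 0.5000, 0.1250]
t=1: π = [0.2813, 0.2500, 0.4688]
t=2: π = [0.3672, 0.3750, 0.2578]
t=3: π = [0.3145, 0.3125, 0.3730]
t=4: π = [0.3433, 0.3438, 0.3130]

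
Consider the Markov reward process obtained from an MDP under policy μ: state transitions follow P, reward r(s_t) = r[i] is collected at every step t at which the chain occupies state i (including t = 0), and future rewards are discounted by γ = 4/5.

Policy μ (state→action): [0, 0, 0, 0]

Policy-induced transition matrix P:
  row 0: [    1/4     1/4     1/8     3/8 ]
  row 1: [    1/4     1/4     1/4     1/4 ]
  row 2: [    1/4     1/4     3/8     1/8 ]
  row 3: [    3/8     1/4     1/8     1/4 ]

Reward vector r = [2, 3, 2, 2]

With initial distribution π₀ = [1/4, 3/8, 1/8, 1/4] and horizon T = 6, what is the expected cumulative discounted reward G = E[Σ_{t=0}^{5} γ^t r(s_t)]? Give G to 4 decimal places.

t=0: π = [0.2500, 0.3750, 0.1250, 0.2500], E[r] = 2.3750, γ^t·E[r] = 2.375000, running G = 2.375000
t=1: π = [0.2813, 0.2500, 0.2031, 0.2656], E[r] = 2.2500, γ^t·E[r] = 1.800000, running G = 4.175000
t=2: π = [0.2832, 0.2500, 0.2070, 0.2598], E[r] = 2.2500, γ^t·E[r] = 1.440000, running G = 5.615000
t=3: π = [0.2825, 0.2500, 0.2080, 0.2595], E[r] = 2.2500, γ^t·E[r] = 1.152000, running G = 6.767000
t=4: π = [0.2824, 0.2500, 0.2083, 0.2593], E[r] = 2.2500, γ^t·E[r] = 0.921600, running G = 7.688600
t=5: π = [0.2824, 0.2500, 0.2083, 0.2593], E[r] = 2.2500, γ^t·E[r] = 0.737280, running G = 8.425880

G = 8.4259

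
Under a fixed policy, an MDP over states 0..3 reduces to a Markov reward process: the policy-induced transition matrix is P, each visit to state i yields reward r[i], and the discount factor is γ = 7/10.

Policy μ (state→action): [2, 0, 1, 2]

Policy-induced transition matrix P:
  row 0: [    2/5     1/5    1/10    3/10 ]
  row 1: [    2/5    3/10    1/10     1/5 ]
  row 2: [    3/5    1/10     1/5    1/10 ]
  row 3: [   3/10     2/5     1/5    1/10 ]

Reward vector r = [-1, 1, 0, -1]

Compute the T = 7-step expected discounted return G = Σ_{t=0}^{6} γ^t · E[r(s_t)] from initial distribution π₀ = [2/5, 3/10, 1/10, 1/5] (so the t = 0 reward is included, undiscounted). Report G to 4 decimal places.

t=0: π = [0.4000, 0.3000, 0.1000, 0.2000], E[r] = -0.3000, γ^t·E[r] = -0.300000, running G = -0.300000
t=1: π = [0.4000, 0.2600, 0.1300, 0.2100], E[r] = -0.3500, γ^t·E[r] = -0.245000, running G = -0.545000
t=2: π = [0.4050, 0.2550, 0.1340, 0.2060], E[r] = -0.3560, γ^t·E[r] = -0.174440, running G = -0.719440
t=3: π = [0.4062, 0.2533, 0.1340, 0.2065], E[r] = -0.3594, γ^t·E[r] = -0.123274, running G = -0.842714
t=4: π = [0.4062, 0.2532, 0.1341, 0.2066], E[r] = -0.3595, γ^t·E[r] = -0.086314, running G = -0.929028
t=5: π = [0.4062, 0.2532, 0.1341, 0.2066], E[r] = -0.3595, γ^t·E[r] = -0.060417, running G = -0.989445
t=6: π = [0.4062, 0.2532, 0.1341, 0.2066], E[r] = -0.3595, γ^t·E[r] = -0.042293, running G = -1.031737

G = -1.0317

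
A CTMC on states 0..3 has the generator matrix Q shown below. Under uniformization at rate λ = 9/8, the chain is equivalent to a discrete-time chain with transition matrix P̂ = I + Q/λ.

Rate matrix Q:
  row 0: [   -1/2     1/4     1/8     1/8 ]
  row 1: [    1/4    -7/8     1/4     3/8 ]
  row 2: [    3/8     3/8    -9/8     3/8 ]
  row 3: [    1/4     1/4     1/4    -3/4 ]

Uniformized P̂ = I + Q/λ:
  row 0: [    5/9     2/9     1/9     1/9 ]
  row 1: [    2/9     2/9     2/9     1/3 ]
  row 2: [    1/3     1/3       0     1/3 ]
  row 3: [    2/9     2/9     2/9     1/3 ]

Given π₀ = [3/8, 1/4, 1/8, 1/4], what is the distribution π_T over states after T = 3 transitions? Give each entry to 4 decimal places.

t=0: π = [0.3750, 0.2500, 0.1250, 0.2500]
t=1: π = [0.3611, 0.2361, 0.1528, 0.2500]
t=2: π = [0.3596, 0.2392, 0.1481, 0.2531]
t=3: π = [0.3585, 0.2387, 0.1493, 0.2534]

π = [0.3585, 0.2387, 0.1493, 0.2534]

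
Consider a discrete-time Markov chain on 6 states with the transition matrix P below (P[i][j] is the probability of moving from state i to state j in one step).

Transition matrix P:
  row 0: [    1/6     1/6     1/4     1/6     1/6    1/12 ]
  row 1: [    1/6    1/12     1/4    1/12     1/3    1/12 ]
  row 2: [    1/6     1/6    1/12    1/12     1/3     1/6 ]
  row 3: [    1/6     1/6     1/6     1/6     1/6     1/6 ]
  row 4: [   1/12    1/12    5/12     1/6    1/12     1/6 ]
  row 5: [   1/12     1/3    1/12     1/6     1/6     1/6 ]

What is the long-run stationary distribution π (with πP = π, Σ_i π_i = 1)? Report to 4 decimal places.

π = [0.1372, 0.1594, 0.2145, 0.1355, 0.2114, 0.1419]

Balance equations π_j = Σ_i π_i·P[i][j]:
  π_0 = 1/6·π_0 + 1/6·π_1 + 1/6·π_2 + 1/6·π_3 + 1/12·π_4 + 1/12·π_5
  π_1 = 1/6·π_0 + 1/12·π_1 + 1/6·π_2 + 1/6·π_3 + 1/12·π_4 + 1/3·π_5
  π_2 = 1/4·π_0 + 1/4·π_1 + 1/12·π_2 + 1/6·π_3 + 5/12·π_4 + 1/12·π_5
  π_3 = 1/6·π_0 + 1/12·π_1 + 1/12·π_2 + 1/6·π_3 + 1/6·π_4 + 1/6·π_5
  π_4 = 1/6·π_0 + 1/3·π_1 + 1/3·π_2 + 1/6·π_3 + 1/12·π_4 + 1/6·π_5
  normalize: π_0 + π_1 + π_2 + π_3 + π_4 + π_5 = 1
Solving the linear system gives exactly π = [8542/62249, 9924/62249, 1214/5659, 8435/62249, 13158/62249, 8836/62249].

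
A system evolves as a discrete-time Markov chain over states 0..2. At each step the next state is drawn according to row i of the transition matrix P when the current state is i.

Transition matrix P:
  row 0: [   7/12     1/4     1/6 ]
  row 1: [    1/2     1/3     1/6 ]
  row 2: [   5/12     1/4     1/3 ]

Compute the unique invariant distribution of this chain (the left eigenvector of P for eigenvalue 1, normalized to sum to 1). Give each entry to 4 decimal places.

π = [0.5273, 0.2727, 0.2000]

Balance equations π_j = Σ_i π_i·P[i][j]:
  π_0 = 7/12·π_0 + 1/2·π_1 + 5/12·π_2
  π_1 = 1/4·π_0 + 1/3·π_1 + 1/4·π_2
  normalize: π_0 + π_1 + π_2 = 1
Solving the linear system gives exactly π = [29/55, 3/11, 1/5].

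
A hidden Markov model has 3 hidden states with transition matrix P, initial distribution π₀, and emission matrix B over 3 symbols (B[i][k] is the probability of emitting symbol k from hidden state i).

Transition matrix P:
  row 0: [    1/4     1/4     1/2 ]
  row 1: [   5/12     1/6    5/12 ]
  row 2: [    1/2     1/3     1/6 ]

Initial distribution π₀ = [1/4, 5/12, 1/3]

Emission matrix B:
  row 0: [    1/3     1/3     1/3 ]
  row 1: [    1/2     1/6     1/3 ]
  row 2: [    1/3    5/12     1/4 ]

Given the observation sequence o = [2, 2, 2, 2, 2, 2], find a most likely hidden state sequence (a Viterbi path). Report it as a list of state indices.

path = [1, 0, 2, 0, 2, 0]

t=0: δ = [8.333e-02, 1.389e-01, 8.333e-02]  (obs o_0=2)
t=1: δ = [1.929e-02, 9.259e-03, 1.447e-02]  ψ = [1, 2, 1]  (obs o_1=2)
t=2: δ = [2.411e-03, 1.608e-03, 2.411e-03]  ψ = [2, 0, 0]  (obs o_2=2)
t=3: δ = [4.019e-04, 2.679e-04, 3.014e-04]  ψ = [2, 2, 0]  (obs o_3=2)
t=4: δ = [5.023e-05, 3.349e-05, 5.023e-05]  ψ = [2, 0, 0]  (obs o_4=2)
t=5: δ = [8.372e-06, 5.582e-06, 6.279e-06]  ψ = [2, 2, 0]  (obs o_5=2)
backtrack: best end state = 0; path = [1, 0, 2, 0, 2, 0]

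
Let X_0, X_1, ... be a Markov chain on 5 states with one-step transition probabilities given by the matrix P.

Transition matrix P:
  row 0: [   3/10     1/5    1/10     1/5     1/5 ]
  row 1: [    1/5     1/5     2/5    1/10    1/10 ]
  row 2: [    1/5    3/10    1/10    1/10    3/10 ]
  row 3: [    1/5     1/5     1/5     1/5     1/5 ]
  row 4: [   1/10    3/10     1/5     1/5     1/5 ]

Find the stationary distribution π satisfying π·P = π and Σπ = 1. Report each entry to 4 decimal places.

π = [0.2004, 0.2404, 0.2073, 0.1552, 0.1967]

Balance equations π_j = Σ_i π_i·P[i][j]:
  π_0 = 3/10·π_0 + 1/5·π_1 + 1/5·π_2 + 1/5·π_3 + 1/10·π_4
  π_1 = 1/5·π_0 + 1/5·π_1 + 3/10·π_2 + 1/5·π_3 + 3/10·π_4
  π_2 = 1/10·π_0 + 2/5·π_1 + 1/10·π_2 + 1/5·π_3 + 1/5·π_4
  π_3 = 1/5·π_0 + 1/10·π_1 + 1/10·π_2 + 1/5·π_3 + 1/5·π_4
  normalize: π_0 + π_1 + π_2 + π_3 + π_4 = 1
Solving the linear system gives exactly π = [109/544, 1177/4896, 1015/4896, 95/612, 107/544].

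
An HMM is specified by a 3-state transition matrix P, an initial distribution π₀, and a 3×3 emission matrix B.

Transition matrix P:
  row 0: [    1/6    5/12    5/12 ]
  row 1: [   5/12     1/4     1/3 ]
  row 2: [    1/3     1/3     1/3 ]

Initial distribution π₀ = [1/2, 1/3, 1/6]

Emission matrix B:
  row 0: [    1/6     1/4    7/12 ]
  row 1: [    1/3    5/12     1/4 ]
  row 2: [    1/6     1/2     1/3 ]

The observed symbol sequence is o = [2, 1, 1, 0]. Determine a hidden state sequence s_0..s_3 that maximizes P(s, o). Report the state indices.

t=0: δ = [2.917e-01, 8.333e-02, 5.556e-02]  (obs o_0=2)
t=1: δ = [1.215e-02, 5.064e-02, 6.076e-02]  ψ = [0, 0, 0]  (obs o_1=1)
t=2: δ = [5.275e-03, 8.439e-03, 1.013e-02]  ψ = [1, 2, 2]  (obs o_2=1)
t=3: δ = [5.861e-04, 1.125e-03, 5.626e-04]  ψ = [1, 2, 2]  (obs o_3=0)
backtrack: best end state = 1; path = [0, 2, 2, 1]

path = [0, 2, 2, 1]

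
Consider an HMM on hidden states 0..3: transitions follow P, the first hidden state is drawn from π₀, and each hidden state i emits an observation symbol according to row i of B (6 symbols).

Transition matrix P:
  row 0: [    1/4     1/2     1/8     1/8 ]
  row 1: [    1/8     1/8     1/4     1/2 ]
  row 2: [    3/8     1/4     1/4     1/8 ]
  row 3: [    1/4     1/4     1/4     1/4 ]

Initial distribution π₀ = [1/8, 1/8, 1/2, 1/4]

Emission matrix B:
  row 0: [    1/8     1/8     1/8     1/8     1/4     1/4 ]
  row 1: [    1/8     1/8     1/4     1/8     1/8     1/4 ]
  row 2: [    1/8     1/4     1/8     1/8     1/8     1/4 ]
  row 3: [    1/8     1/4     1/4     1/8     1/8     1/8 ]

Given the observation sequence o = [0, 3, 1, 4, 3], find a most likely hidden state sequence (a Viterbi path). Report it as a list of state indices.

path = [2, 1, 3, 0, 1]

t=0: δ = [1.562e-02, 1.562e-02, 6.250e-02, 3.125e-02]  (obs o_0=0)
t=1: δ = [2.930e-03, 1.953e-03, 1.953e-03, 9.766e-04]  ψ = [2, 2, 2, 1]  (obs o_1=3)
t=2: δ = [9.155e-05, 1.831e-04, 1.221e-04, 2.441e-04]  ψ = [0, 0, 1, 1]  (obs o_2=1)
t=3: δ = [1.526e-05, 7.629e-06, 7.629e-06, 1.144e-05]  ψ = [3, 3, 3, 1]  (obs o_3=4)
t=4: δ = [4.768e-07, 9.537e-07, 3.576e-07, 4.768e-07]  ψ = [0, 0, 3, 1]  (obs o_4=3)
backtrack: best end state = 1; path = [2, 1, 3, 0, 1]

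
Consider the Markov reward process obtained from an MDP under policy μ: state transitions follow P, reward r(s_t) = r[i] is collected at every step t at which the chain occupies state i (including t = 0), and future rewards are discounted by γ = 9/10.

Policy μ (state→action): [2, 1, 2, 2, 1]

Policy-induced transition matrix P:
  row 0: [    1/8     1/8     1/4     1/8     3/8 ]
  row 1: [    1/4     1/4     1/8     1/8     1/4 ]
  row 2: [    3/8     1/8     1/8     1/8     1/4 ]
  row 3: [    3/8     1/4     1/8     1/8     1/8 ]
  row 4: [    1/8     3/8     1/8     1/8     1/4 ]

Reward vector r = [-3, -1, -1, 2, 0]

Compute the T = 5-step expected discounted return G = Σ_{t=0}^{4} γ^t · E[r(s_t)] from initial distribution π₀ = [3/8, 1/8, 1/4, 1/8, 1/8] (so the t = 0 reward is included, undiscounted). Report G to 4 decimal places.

G = -3.7576

t=0: π = [0.3750, 0.1250, 0.2500, 0.1250, 0.1250], E[r] = -1.2500, γ^t·E[r] = -1.250000, running G = -1.250000
t=1: π = [0.2344, 0.1875, 0.1719, 0.1250, 0.2813], E[r] = -0.8125, γ^t·E[r] = -0.731250, running G = -1.981250
t=2: π = [0.2227, 0.2344, 0.1543, 0.1250, 0.2637], E[r] = -0.8066, γ^t·E[r] = -0.653379, running G = -2.634629
t=3: π = [0.2241, 0.2358, 0.1528, 0.1250, 0.2622], E[r] = -0.8110, γ^t·E[r] = -0.591245, running G = -3.225874
t=4: π = [0.2239, 0.2357, 0.1530, 0.1250, 0.2624], E[r] = -0.8105, γ^t·E[r] = -0.531760, running G = -3.757633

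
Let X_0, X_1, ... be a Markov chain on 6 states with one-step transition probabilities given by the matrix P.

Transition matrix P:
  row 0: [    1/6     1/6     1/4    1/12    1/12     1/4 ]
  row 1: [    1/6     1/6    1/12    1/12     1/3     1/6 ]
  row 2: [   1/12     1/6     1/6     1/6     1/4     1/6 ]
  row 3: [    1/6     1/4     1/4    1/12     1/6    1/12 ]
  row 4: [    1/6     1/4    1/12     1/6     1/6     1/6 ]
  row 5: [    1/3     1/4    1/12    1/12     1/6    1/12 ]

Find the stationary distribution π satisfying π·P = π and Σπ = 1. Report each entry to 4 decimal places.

π = [0.1812, 0.2057, 0.1442, 0.1118, 0.1979, 0.1592]

Balance equations π_j = Σ_i π_i·P[i][j]:
  π_0 = 1/6·π_0 + 1/6·π_1 + 1/12·π_2 + 1/6·π_3 + 1/6·π_4 + 1/3·π_5
  π_1 = 1/6·π_0 + 1/6·π_1 + 1/6·π_2 + 1/4·π_3 + 1/4·π_4 + 1/4·π_5
  π_2 = 1/4·π_0 + 1/12·π_1 + 1/6·π_2 + 1/4·π_3 + 1/12·π_4 + 1/12·π_5
  π_3 = 1/12·π_0 + 1/12·π_1 + 1/6·π_2 + 1/12·π_3 + 1/6·π_4 + 1/12·π_5
  π_4 = 1/12·π_0 + 1/3·π_1 + 1/4·π_2 + 1/6·π_3 + 1/6·π_4 + 1/6·π_5
  normalize: π_0 + π_1 + π_2 + π_3 + π_4 + π_5 = 1
Solving the linear system gives exactly π = [26093/144016, 14815/72008, 20765/144016, 32213/288032, 28497/144016, 45849/288032].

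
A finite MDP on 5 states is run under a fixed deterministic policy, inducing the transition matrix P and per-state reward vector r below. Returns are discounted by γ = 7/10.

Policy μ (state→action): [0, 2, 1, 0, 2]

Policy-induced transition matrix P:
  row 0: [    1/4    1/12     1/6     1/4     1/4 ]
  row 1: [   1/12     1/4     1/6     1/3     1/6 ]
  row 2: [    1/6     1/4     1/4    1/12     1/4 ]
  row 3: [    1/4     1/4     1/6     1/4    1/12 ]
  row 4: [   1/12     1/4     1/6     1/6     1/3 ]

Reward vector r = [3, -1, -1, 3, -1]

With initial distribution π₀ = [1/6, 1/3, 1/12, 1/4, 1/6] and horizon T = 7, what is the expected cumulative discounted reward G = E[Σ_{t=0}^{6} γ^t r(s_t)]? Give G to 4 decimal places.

G = 1.8517

t=0: π = [0.1667, 0.3333, 0.0833, 0.2500, 0.1667], E[r] = 0.6667, γ^t·E[r] = 0.666667, running G = 0.666667
t=1: π = [0.1597, 0.2222, 0.1736, 0.2500, 0.1944], E[r] = 0.6389, γ^t·E[r] = 0.447222, running G = 1.113889
t=2: π = [0.1661, 0.2234, 0.1811, 0.2234, 0.2060], E[r] = 0.5579, γ^t·E[r] = 0.273356, running G = 1.387245
t=3: π = [0.1633, 0.2223, 0.1818, 0.2213, 0.2113], E[r] = 0.5384, γ^t·E[r] = 0.184667, running G = 1.571912
t=4: π = [0.1626, 0.2228, 0.1818, 0.2206, 0.2122], E[r] = 0.5328, γ^t·E[r] = 0.127928, running G = 1.699840
t=5: π = [0.1624, 0.2229, 0.1818, 0.2206, 0.2123], E[r] = 0.5317, γ^t·E[r] = 0.089366, running G = 1.789206
t=6: π = [0.1623, 0.2229, 0.1818, 0.2206, 0.2124], E[r] = 0.5315, γ^t·E[r] = 0.062534, running G = 1.851740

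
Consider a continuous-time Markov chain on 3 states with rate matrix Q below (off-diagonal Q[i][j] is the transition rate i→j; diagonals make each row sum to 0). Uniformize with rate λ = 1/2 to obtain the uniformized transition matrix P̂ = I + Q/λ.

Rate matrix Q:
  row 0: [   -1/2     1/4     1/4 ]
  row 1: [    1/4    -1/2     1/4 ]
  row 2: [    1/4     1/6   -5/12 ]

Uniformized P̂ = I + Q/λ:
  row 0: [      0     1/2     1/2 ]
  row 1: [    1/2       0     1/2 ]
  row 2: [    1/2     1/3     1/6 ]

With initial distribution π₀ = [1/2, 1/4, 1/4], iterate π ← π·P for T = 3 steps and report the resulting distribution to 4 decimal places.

π = [0.3125, 0.3079, 0.3796]

t=0: π = [0.5000, 0.2500, 0.2500]
t=1: π = [0.2500, 0.3333, 0.4167]
t=2: π = [0.3750, 0.2639, 0.3611]
t=3: π = [0.3125, 0.3079, 0.3796]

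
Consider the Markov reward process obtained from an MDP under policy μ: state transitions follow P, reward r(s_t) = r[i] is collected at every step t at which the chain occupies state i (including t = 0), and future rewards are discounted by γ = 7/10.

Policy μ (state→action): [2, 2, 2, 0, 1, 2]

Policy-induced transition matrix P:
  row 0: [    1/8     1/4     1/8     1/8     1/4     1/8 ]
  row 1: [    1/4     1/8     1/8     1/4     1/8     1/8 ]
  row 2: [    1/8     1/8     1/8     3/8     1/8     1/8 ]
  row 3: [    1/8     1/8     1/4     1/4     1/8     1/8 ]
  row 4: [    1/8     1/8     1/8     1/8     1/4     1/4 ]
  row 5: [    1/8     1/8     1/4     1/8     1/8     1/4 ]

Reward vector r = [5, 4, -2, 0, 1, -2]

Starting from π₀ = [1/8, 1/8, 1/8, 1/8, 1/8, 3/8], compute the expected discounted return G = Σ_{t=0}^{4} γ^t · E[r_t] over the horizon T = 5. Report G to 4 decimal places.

t=0: π = [0.1250, 0.1250, 0.1250, 0.1250, 0.1250, 0.3750], E[r] = 0.2500, γ^t·E[r] = 0.250000, running G = 0.250000
t=1: π = [0.1406, 0.1406, 0.1875, 0.1875, 0.1563, 0.1875], E[r] = 0.6719, γ^t·E[r] = 0.470313, running G = 0.720313
t=2: π = [0.1426, 0.1426, 0.1719, 0.2129, 0.1621, 0.1680], E[r] = 0.7656, γ^t·E[r] = 0.375156, running G = 1.095469
t=3: π = [0.1428, 0.1428, 0.1726, 0.2124, 0.1631, 0.1663], E[r] = 0.7708, γ^t·E[r] = 0.264368, running G = 1.359837
t=4: π = [0.1429, 0.1429, 0.1723, 0.2126, 0.1632, 0.1662], E[r] = 0.7719, γ^t·E[r] = 0.185336, running G = 1.545173

G = 1.5452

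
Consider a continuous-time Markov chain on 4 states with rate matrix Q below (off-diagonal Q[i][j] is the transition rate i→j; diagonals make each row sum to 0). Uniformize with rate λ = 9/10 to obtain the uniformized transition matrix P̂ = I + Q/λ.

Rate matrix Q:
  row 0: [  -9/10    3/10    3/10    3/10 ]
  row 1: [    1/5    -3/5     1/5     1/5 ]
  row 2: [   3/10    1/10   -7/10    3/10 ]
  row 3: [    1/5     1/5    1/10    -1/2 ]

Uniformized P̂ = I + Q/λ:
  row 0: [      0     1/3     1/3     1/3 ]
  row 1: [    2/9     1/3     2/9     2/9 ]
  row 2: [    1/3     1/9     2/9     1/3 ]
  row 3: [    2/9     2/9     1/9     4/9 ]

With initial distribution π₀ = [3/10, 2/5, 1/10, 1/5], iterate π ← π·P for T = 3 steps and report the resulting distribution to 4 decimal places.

π = [0.1982, 0.2502, 0.2084, 0.3432]

t=0: π = [0.3000, 0.4000, 0.1000, 0.2000]
t=1: π = [0.1667, 0.2889, 0.2333, 0.3111]
t=2: π = [0.2111, 0.2469, 0.2062, 0.3358]
t=3: π = [0.1982, 0.2502, 0.2084, 0.3432]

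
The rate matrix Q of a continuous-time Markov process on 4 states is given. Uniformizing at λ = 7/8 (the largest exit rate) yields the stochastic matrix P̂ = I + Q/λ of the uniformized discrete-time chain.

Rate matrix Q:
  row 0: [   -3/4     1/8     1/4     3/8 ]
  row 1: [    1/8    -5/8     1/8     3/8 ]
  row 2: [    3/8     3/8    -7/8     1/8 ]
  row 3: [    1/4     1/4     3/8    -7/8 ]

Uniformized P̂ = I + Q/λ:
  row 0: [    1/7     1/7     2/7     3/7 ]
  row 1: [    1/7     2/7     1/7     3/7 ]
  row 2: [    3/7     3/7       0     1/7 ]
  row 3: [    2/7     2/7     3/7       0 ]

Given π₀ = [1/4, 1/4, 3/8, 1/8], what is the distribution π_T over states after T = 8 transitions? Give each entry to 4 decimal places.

π = [0.2422, 0.2825, 0.2193, 0.2561]

t=0: π = [0.2500, 0.2500, 0.3750, 0.1250]
t=1: π = [0.2679, 0.3036, 0.1607, 0.2679]
t=2: π = [0.2270, 0.2704, 0.2347, 0.2679]
t=3: π = [0.2482, 0.2868, 0.2183, 0.2467]
t=4: π = [0.2405, 0.2814, 0.2176, 0.2605]
t=5: π = [0.2422, 0.2824, 0.2205, 0.2548]
t=6: π = [0.2423, 0.2826, 0.2187, 0.2564]
t=7: π = [0.2420, 0.2824, 0.2195, 0.2562]
t=8: π = [0.2422, 0.2825, 0.2193, 0.2561]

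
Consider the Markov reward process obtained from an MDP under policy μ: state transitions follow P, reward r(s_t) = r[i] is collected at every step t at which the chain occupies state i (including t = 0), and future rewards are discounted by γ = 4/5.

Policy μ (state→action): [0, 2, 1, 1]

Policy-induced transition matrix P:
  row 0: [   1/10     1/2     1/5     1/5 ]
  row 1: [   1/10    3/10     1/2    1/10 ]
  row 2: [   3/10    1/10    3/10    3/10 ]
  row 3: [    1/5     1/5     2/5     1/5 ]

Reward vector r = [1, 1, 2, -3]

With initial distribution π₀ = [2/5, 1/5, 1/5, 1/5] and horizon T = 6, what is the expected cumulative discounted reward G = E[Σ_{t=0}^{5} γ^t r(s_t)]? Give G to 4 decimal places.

t=0: π = [0.4000, 0.2000, 0.2000, 0.2000], E[r] = 0.4000, γ^t·E[r] = 0.400000, running G = 0.400000
t=1: π = [0.1600, 0.3200, 0.3200, 0.2000], E[r] = 0.5200, γ^t·E[r] = 0.416000, running G = 0.816000
t=2: π = [0.1840, 0.2480, 0.3680, 0.2000], E[r] = 0.5680, γ^t·E[r] = 0.363520, running G = 1.179520
t=3: π = [0.1936, 0.2432, 0.3512, 0.2120], E[r] = 0.5032, γ^t·E[r] = 0.257638, running G = 1.437158
t=4: π = [0.1914, 0.2473, 0.3505, 0.2108], E[r] = 0.5073, γ^t·E[r] = 0.207782, running G = 1.644940
t=5: π = [0.1912, 0.2471, 0.3514, 0.2103], E[r] = 0.5101, γ^t·E[r] = 0.167154, running G = 1.812094

G = 1.8121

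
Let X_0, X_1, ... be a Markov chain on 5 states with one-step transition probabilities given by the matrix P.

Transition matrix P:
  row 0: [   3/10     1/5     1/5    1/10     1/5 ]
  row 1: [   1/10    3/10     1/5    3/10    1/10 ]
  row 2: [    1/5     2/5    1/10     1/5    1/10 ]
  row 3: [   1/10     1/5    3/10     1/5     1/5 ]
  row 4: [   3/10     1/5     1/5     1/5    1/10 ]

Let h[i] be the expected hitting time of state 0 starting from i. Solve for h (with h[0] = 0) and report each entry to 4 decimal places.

h = [0.0000, 6.8848, 6.2752, 6.7058, 5.5257]

First-step conditioning: h[0] = 0; for i ≠ 0, h[i] = 1 + Σ_k P[i][k]·h[k].
  h[1] = 1 + 3/10·h[1] + 1/5·h[2] + 3/10·h[3] + 1/10·h[4]
  h[2] = 1 + 2/5·h[1] + 1/10·h[2] + 1/5·h[3] + 1/10·h[4]
  h[3] = 1 + 1/5·h[1] + 3/10·h[2] + 1/5·h[3] + 1/5·h[4]
  h[4] = 1 + 1/5·h[1] + 1/5·h[2] + 1/5·h[3] + 1/10·h[4]
Solving the 4×4 linear system over states ≠ 0 gives exactly h = [0, 6155/894, 935/149, 5995/894, 2470/447] (h[0] = 0 is the target).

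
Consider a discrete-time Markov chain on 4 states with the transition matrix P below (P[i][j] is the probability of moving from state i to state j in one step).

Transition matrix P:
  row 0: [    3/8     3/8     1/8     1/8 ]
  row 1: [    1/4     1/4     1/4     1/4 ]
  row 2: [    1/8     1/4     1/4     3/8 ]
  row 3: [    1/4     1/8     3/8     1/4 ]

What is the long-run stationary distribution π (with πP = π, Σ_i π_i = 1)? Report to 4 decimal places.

π = [0.2500, 0.2500, 0.2500, 0.2500]

Balance equations π_j = Σ_i π_i·P[i][j]:
  π_0 = 3/8·π_0 + 1/4·π_1 + 1/8·π_2 + 1/4·π_3
  π_1 = 3/8·π_0 + 1/4·π_1 + 1/4·π_2 + 1/8·π_3
  π_2 = 1/8·π_0 + 1/4·π_1 + 1/4·π_2 + 3/8·π_3
  normalize: π_0 + π_1 + π_2 + π_3 = 1
Solving the linear system gives exactly π = [1/4, 1/4, 1/4, 1/4].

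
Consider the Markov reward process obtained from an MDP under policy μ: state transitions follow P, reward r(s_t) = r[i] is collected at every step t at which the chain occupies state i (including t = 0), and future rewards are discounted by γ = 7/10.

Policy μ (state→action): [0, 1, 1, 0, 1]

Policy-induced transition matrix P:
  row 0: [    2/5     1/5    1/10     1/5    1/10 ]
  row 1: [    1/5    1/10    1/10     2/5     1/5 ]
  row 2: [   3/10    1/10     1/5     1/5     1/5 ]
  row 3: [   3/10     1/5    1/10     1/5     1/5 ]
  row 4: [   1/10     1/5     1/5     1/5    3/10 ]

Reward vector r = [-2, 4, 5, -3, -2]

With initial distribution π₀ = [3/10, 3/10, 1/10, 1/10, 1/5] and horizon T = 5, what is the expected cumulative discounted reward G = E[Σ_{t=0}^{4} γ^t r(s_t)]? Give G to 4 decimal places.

G = -0.1793

t=0: π = [0.3000, 0.3000, 0.1000, 0.1000, 0.2000], E[r] = 0.4000, γ^t·E[r] = 0.400000, running G = 0.400000
t=1: π = [0.2600, 0.1600, 0.1300, 0.2600, 0.1900], E[r] = -0.3900, γ^t·E[r] = -0.273000, running G = 0.127000
t=2: π = [0.2720, 0.1710, 0.1320, 0.2320, 0.1930], E[r] = -0.2820, γ^t·E[r] = -0.138180, running G = -0.011180
t=3: π = [0.2715, 0.1697, 0.1325, 0.2342, 0.1921], E[r] = -0.2885, γ^t·E[r] = -0.098956, running G = -0.110136
t=4: π = [0.2718, 0.1698, 0.1325, 0.2339, 0.1921], E[r] = -0.2880, γ^t·E[r] = -0.069158, running G = -0.179294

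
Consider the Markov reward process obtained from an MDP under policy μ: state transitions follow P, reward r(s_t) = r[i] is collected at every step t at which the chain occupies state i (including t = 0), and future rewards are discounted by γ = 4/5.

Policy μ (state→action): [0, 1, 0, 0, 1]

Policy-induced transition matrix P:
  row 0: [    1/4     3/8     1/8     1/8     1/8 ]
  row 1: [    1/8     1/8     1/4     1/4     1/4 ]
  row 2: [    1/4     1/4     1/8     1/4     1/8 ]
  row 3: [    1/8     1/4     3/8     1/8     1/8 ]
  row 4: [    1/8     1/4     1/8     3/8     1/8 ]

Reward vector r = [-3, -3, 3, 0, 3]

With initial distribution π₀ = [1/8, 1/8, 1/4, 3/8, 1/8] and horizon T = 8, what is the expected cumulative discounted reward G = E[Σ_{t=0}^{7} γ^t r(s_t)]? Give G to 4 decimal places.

G = -0.0921

t=0: π = [0.1250, 0.1250, 0.2500, 0.3750, 0.1250], E[r] = 0.3750, γ^t·E[r] = 0.375000, running G = 0.375000
t=1: π = [0.1719, 0.2500, 0.2344, 0.2031, 0.1406], E[r] = -0.1406, γ^t·E[r] = -0.112500, running G = 0.262500
t=2: π = [0.1758, 0.2402, 0.2070, 0.2207, 0.1563], E[r] = -0.1582, γ^t·E[r] = -0.101250, running G = 0.161250
t=3: π = [0.1729, 0.2419, 0.2102, 0.2200, 0.1550], E[r] = -0.1487, γ^t·E[r] = -0.076125, running G = 0.085125
t=4: π = [0.1729, 0.2414, 0.2102, 0.2203, 0.1552], E[r] = -0.1463, γ^t·E[r] = -0.059925, running G = 0.025200
t=5: π = [0.1729, 0.2414, 0.2102, 0.2203, 0.1552], E[r] = -0.1468, γ^t·E[r] = -0.048090, running G = -0.022890
t=6: π = [0.1729, 0.2414, 0.2102, 0.2203, 0.1552], E[r] = -0.1467, γ^t·E[r] = -0.038454, running G = -0.061344
t=7: π = [0.1729, 0.2414, 0.2102, 0.2203, 0.1552], E[r] = -0.1467, γ^t·E[r] = -0.030767, running G = -0.092112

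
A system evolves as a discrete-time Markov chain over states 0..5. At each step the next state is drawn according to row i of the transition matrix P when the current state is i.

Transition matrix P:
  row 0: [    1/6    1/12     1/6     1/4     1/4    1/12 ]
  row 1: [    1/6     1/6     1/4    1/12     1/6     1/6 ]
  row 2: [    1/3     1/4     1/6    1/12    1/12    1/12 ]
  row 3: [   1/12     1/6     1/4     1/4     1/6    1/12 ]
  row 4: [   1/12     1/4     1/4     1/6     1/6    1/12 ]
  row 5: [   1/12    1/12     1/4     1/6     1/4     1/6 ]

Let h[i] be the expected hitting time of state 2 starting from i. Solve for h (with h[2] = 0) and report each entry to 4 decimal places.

h = [4.5207, 4.1773, 0.0000, 4.1463, 4.1489, 4.1437]

First-step conditioning: h[2] = 0; for i ≠ 2, h[i] = 1 + Σ_k P[i][k]·h[k].
  h[0] = 1 + 1/6·h[0] + 1/12·h[1] + 1/4·h[3] + 1/4·h[4] + 1/12·h[5]
  h[1] = 1 + 1/6·h[0] + 1/6·h[1] + 1/12·h[3] + 1/6·h[4] + 1/6·h[5]
  h[3] = 1 + 1/12·h[0] + 1/6·h[1] + 1/4·h[3] + 1/6·h[4] + 1/12·h[5]
  h[4] = 1 + 1/12·h[0] + 1/4·h[1] + 1/6·h[3] + 1/6·h[4] + 1/12·h[5]
  h[5] = 1 + 1/12·h[0] + 1/12·h[1] + 1/6·h[3] + 1/4·h[4] + 1/6·h[5]
Solving the 5×5 linear system over states ≠ 2 gives exactly h = [5253/1162, 2427/581, 0, 2409/581, 4821/1162, 4815/1162] (h[2] = 0 is the target).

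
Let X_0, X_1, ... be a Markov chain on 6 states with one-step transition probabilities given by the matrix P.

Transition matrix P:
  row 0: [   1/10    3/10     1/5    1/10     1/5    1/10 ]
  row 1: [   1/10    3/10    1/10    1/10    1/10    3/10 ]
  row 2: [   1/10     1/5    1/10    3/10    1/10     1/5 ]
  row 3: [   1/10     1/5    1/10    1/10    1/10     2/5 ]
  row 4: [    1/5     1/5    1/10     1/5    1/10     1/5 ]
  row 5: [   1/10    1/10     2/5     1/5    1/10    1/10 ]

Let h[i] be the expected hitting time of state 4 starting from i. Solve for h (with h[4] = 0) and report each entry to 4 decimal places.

First-step conditioning: h[4] = 0; for i ≠ 4, h[i] = 1 + Σ_k P[i][k]·h[k].
  h[0] = 1 + 1/10·h[0] + 3/10·h[1] + 1/5·h[2] + 1/10·h[3] + 1/10·h[5]
  h[1] = 1 + 1/10·h[0] + 3/10·h[1] + 1/10·h[2] + 1/10·h[3] + 3/10·h[5]
  h[2] = 1 + 1/10·h[0] + 1/5·h[1] + 1/10·h[2] + 3/10·h[3] + 1/5·h[5]
  h[3] = 1 + 1/10·h[0] + 1/5·h[1] + 1/10·h[2] + 1/10·h[3] + 2/5·h[5]
  h[5] = 1 + 1/10·h[0] + 1/10·h[1] + 2/5·h[2] + 1/5·h[3] + 1/10·h[5]
Solving the 5×5 linear system over states ≠ 4 gives exactly h = [90/11, 100/11, 100/11, 100/11, 0, 100/11] (h[4] = 0 is the target).

h = [8.1818, 9.0909, 9.0909, 9.0909, 0.0000, 9.0909]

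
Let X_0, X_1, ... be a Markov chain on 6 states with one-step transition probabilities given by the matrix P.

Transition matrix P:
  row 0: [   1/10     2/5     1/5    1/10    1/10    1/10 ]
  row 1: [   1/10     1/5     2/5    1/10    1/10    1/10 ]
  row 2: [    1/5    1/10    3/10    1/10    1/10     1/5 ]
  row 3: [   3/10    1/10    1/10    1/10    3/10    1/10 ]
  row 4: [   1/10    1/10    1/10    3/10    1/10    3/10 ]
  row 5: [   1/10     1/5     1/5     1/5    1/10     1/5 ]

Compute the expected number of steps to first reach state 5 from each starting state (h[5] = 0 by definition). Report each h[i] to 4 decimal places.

First-step conditioning: h[5] = 0; for i ≠ 5, h[i] = 1 + Σ_k P[i][k]·h[k].
  h[0] = 1 + 1/10·h[0] + 2/5·h[1] + 1/5·h[2] + 1/10·h[3] + 1/10·h[4]
  h[1] = 1 + 1/10·h[0] + 1/5·h[1] + 2/5·h[2] + 1/10·h[3] + 1/10·h[4]
  h[2] = 1 + 1/5·h[0] + 1/10·h[1] + 3/10·h[2] + 1/10·h[3] + 1/10·h[4]
  h[3] = 1 + 3/10·h[0] + 1/10·h[1] + 1/10·h[2] + 1/10·h[3] + 3/10·h[4]
  h[4] = 1 + 1/10·h[0] + 1/10·h[1] + 1/10·h[2] + 3/10·h[3] + 1/10·h[4]
Solving the 5×5 linear system over states ≠ 5 gives exactly h = [114/17, 112/17, 6, 223/34, 185/34, 0] (h[5] = 0 is the target).

h = [6.7059, 6.5882, 6.0000, 6.5588, 5.4412, 0.0000]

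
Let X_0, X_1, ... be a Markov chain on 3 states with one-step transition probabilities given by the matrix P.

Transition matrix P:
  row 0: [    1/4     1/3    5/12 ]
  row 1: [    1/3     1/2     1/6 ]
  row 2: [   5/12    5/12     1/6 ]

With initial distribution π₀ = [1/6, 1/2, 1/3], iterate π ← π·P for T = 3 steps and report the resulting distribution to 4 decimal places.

π = [0.3276, 0.4253, 0.2471]

t=0: π = [0.1667, 0.5000, 0.3333]
t=1: π = [0.3472, 0.4444, 0.2083]
t=2: π = [0.3218, 0.4248, 0.2535]
t=3: π = [0.3276, 0.4253, 0.2471]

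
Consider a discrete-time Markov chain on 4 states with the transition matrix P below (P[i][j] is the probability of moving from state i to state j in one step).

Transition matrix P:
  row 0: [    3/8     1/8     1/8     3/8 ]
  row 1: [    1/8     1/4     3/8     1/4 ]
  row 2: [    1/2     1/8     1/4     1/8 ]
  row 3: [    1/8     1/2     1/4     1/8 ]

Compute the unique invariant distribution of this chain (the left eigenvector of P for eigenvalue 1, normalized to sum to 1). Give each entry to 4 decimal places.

Balance equations π_j = Σ_i π_i·P[i][j]:
  π_0 = 3/8·π_0 + 1/8·π_1 + 1/2·π_2 + 1/8·π_3
  π_1 = 1/8·π_0 + 1/4·π_1 + 1/8·π_2 + 1/2·π_3
  π_2 = 1/8·π_0 + 3/8·π_1 + 1/4·π_2 + 1/4·π_3
  normalize: π_0 + π_1 + π_2 + π_3 = 1
Solving the linear system gives exactly π = [155/537, 43/179, 131/537, 122/537].

π = [0.2886, 0.2402, 0.2439, 0.2272]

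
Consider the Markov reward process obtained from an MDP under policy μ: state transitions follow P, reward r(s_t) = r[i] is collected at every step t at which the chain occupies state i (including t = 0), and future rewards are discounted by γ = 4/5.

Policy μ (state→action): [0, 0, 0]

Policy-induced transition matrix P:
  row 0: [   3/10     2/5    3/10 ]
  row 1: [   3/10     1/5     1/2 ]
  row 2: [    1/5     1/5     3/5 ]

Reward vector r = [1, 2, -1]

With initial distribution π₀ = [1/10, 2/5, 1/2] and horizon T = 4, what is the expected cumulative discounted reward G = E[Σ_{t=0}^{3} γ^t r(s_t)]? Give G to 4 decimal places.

G = 0.8109

t=0: π = [0.1000, 0.4000, 0.5000], E[r] = 0.4000, γ^t·E[r] = 0.400000, running G = 0.400000
t=1: π = [0.2500, 0.2200, 0.5300], E[r] = 0.1600, γ^t·E[r] = 0.128000, running G = 0.528000
t=2: π = [0.2470, 0.2500, 0.5030], E[r] = 0.2440, γ^t·E[r] = 0.156160, running G = 0.684160
t=3: π = [0.2497, 0.2494, 0.5009], E[r] = 0.2476, γ^t·E[r] = 0.126771, running G = 0.810931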